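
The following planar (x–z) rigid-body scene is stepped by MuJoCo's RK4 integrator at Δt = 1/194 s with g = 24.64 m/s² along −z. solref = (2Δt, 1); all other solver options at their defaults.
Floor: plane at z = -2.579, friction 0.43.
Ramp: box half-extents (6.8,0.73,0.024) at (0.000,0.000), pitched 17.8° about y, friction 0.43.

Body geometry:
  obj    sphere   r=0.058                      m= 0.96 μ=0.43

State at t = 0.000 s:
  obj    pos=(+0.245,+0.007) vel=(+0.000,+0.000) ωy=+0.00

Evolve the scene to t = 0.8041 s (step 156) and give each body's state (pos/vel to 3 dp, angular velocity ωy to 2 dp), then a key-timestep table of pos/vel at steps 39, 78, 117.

State at t = 0.8041 s:
  obj    pos=(+1.901,-0.524) vel=(+4.119,-1.322) ωy=+74.58

Key-timestep trajectory:
   step    t(s)  obj.x    obj.z    obj.vx   obj.vz 
     39  0.2010   +0.349  -0.026  +1.030  -0.331
     78  0.4021   +0.659  -0.126  +2.060  -0.661
    117  0.6031   +1.177  -0.292  +3.089  -0.992


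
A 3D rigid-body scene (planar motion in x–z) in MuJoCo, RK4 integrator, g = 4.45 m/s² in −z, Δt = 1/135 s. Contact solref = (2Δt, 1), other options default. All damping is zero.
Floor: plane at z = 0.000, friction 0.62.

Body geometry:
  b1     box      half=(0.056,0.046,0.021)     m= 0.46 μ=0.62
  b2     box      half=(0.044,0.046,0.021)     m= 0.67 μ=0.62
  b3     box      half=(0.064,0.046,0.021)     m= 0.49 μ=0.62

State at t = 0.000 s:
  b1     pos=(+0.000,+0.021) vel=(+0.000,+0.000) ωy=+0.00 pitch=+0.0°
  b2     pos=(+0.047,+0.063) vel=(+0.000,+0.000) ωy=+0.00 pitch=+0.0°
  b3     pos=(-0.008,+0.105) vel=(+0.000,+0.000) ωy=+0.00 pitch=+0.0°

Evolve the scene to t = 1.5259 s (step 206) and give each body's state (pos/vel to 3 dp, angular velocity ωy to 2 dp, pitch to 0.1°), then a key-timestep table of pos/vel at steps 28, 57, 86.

State at t = 1.5259 s:
  b1     pos=(+0.000,+0.021) vel=(+0.000,+0.000) ωy=+0.00 pitch=+0.0°
  b2     pos=(+0.047,+0.063) vel=(+0.000,+0.000) ωy=+0.00 pitch=+0.0°
  b3     pos=(-0.072,+0.056) vel=(+0.000,+0.000) ωy=+0.01 pitch=-37.8°

Key-timestep trajectory:
   step    t(s)  b1.x    b1.z    b1.vx   b1.vz   b2.x    b2.z    b2.vx   b2.vz   b3.x    b3.z    b3.vx   b3.vz 
     28  0.2074   +0.000  +0.021  +0.000  +0.000   +0.047  +0.063  +0.000  +0.000   -0.018  +0.095  -0.082  -0.138
     57  0.4222   +0.000  +0.021  +0.000  +0.000   +0.047  +0.063  +0.000  +0.000   -0.044  +0.076  -0.154  -0.075
     86  0.6370   +0.000  +0.021  +0.000  +0.000   +0.047  +0.063  +0.000  +0.000   -0.073  +0.057  +0.029  -0.009


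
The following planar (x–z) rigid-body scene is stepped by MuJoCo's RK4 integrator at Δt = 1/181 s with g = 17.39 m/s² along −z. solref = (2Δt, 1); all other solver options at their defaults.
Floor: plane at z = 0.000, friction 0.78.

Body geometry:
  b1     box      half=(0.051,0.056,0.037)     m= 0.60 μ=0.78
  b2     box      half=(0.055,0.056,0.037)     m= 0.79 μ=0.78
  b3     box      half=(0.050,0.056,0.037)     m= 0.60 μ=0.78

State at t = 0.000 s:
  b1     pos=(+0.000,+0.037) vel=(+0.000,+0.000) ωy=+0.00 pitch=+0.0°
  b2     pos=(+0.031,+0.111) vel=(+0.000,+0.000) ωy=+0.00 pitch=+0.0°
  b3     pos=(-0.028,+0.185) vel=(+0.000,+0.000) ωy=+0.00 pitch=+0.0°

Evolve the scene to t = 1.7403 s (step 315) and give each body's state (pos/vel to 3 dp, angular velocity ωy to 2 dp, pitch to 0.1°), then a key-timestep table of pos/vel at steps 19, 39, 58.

State at t = 1.7403 s:
  b1     pos=(+0.000,+0.037) vel=(+0.000,+0.000) ωy=+0.00 pitch=+0.0°
  b2     pos=(+0.031,+0.111) vel=(+0.000,+0.000) ωy=+0.00 pitch=+0.1°
  b3     pos=(-0.145,+0.037) vel=(+0.000,+0.000) ωy=+0.00 pitch=+180.0°

Key-timestep trajectory:
   step    t(s)  b1.x    b1.z    b1.vx   b1.vz   b2.x    b2.z    b2.vx   b2.vz   b3.x    b3.z    b3.vx   b3.vz 
     19  0.1050   +0.000  +0.037  +0.001  +0.000   +0.031  +0.111  +0.002  +0.000   -0.034  +0.183  -0.145  -0.041
     39  0.2155   +0.000  +0.037  +0.000  +0.000   +0.031  +0.111  +0.000  +0.000   -0.065  +0.148  -0.337  -0.958
     58  0.3204   +0.000  +0.037  +0.000  +0.000   +0.031  +0.111  +0.000  +0.000   -0.141  +0.044  -0.833  -1.656


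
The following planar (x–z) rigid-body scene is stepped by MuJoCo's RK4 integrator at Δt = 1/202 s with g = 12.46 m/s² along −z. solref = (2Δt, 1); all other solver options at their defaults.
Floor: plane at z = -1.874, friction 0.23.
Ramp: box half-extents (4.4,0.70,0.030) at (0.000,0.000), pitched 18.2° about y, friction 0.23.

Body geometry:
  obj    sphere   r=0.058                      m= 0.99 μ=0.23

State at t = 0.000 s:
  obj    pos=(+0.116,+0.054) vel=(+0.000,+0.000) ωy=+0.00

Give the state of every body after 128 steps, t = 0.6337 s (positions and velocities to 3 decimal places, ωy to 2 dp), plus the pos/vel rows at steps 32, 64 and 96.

State at t = 0.6337 s:
  obj    pos=(+0.646,-0.120) vel=(+1.673,-0.550) ωy=+30.36

Key-timestep trajectory:
   step    t(s)  obj.x    obj.z    obj.vx   obj.vz 
     32  0.1584   +0.149  +0.044  +0.418  -0.138
     64  0.3168   +0.249  +0.011  +0.837  -0.275
     96  0.4752   +0.414  -0.044  +1.255  -0.413


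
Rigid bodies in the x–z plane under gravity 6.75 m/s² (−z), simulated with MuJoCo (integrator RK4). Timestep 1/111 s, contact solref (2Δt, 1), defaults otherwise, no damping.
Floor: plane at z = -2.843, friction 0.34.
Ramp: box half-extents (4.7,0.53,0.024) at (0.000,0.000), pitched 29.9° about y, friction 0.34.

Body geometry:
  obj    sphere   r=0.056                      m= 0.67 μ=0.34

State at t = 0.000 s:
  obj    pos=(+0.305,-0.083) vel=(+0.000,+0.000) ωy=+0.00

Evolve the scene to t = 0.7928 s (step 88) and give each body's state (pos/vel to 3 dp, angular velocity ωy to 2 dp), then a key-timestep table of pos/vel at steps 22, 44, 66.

State at t = 0.7928 s:
  obj    pos=(+0.960,-0.460) vel=(+1.652,-0.950) ωy=+34.01

Key-timestep trajectory:
   step    t(s)  obj.x    obj.z    obj.vx   obj.vz 
     22  0.1982   +0.346  -0.107  +0.413  -0.238
     44  0.3964   +0.469  -0.177  +0.826  -0.475
     66  0.5946   +0.673  -0.295  +1.239  -0.712


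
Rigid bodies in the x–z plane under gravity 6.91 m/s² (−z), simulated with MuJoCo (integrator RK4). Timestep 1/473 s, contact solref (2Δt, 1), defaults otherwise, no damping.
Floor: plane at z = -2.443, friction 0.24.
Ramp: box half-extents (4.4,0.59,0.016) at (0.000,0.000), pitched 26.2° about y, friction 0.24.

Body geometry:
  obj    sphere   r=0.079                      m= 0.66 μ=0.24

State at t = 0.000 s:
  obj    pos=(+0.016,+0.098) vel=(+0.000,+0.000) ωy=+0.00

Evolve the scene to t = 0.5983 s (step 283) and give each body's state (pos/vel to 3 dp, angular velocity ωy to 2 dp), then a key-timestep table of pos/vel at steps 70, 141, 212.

State at t = 0.5983 s:
  obj    pos=(+0.366,-0.074) vel=(+1.170,-0.576) ωy=+16.50

Key-timestep trajectory:
   step    t(s)  obj.x    obj.z    obj.vx   obj.vz 
     70  0.1480   +0.037  +0.087  +0.289  -0.142
    141  0.2981   +0.103  +0.055  +0.583  -0.287
    212  0.4482   +0.212  +0.001  +0.876  -0.431


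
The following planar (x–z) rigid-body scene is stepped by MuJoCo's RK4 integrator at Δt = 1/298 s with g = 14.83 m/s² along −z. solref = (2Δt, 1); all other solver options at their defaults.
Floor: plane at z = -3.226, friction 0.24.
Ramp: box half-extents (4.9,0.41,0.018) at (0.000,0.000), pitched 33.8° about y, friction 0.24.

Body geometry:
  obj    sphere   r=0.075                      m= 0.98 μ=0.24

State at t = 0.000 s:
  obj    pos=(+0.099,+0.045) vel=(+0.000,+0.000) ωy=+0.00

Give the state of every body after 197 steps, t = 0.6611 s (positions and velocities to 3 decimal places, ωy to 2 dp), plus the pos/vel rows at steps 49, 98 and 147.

State at t = 0.6611 s:
  obj    pos=(+1.169,-0.671) vel=(+3.237,-2.167) ωy=+51.92

Key-timestep trajectory:
   step    t(s)  obj.x    obj.z    obj.vx   obj.vz 
     49  0.1644   +0.166  +0.001  +0.805  -0.539
     98  0.3289   +0.364  -0.132  +1.611  -1.078
    147  0.4933   +0.695  -0.353  +2.416  -1.617


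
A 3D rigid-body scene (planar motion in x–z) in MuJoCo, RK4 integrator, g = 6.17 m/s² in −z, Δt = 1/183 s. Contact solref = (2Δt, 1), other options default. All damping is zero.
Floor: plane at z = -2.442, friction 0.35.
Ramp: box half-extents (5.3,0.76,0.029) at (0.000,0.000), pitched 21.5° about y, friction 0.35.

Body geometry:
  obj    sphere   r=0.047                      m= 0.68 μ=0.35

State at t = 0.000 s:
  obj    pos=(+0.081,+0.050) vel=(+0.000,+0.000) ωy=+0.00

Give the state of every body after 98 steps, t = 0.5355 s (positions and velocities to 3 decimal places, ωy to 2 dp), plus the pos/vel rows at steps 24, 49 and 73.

State at t = 0.5355 s:
  obj    pos=(+0.296,-0.035) vel=(+0.805,-0.317) ωy=+18.40

Key-timestep trajectory:
   step    t(s)  obj.x    obj.z    obj.vx   obj.vz 
     24  0.1311   +0.094  +0.045  +0.197  -0.078
     49  0.2678   +0.135  +0.029  +0.402  -0.159
     73  0.3989   +0.201  +0.003  +0.600  -0.236


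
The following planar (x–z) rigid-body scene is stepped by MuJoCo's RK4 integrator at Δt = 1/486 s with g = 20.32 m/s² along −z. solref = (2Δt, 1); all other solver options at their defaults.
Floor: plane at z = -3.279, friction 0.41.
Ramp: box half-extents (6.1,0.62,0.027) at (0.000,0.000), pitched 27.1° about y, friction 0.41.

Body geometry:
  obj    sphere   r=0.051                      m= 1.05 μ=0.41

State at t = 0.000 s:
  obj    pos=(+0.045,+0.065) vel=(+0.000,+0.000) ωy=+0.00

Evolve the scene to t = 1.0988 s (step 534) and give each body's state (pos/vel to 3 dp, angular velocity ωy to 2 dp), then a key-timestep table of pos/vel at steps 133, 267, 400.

State at t = 1.0988 s:
  obj    pos=(+3.598,-1.754) vel=(+6.467,-3.310) ωy=+142.44

Key-timestep trajectory:
   step    t(s)  obj.x    obj.z    obj.vx   obj.vz 
    133  0.2737   +0.265  -0.048  +1.611  -0.824
    267  0.5494   +0.933  -0.390  +3.234  -1.655
    400  0.8230   +2.039  -0.956  +4.844  -2.479


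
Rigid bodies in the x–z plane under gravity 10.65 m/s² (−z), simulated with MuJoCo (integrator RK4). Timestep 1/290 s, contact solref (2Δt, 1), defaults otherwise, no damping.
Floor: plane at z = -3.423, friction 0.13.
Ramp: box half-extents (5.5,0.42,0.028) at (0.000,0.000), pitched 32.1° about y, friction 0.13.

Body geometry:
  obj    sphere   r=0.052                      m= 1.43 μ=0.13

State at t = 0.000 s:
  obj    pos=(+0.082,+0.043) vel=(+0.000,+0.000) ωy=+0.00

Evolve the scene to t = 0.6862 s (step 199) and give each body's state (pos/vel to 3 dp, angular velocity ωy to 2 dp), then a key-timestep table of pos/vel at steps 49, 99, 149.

State at t = 0.6862 s:
  obj    pos=(+0.977,-0.518) vel=(+2.606,-1.640) ωy=+38.65

Key-timestep trajectory:
   step    t(s)  obj.x    obj.z    obj.vx   obj.vz 
     49  0.1690   +0.136  +0.009  +0.642  -0.404
     99  0.3414   +0.303  -0.096  +1.305  -0.798
    149  0.5138   +0.584  -0.272  +1.962  -1.204


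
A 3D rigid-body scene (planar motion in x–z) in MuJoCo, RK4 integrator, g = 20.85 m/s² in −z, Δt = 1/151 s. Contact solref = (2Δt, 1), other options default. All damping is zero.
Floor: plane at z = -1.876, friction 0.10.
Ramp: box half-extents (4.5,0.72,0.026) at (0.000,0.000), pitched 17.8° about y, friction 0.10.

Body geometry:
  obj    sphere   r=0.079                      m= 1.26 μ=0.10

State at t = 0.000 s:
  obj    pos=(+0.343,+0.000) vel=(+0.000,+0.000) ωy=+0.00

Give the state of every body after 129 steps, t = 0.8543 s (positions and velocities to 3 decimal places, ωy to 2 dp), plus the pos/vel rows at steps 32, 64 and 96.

State at t = 0.8543 s:
  obj    pos=(+1.925,-0.508) vel=(+3.704,-1.189) ωy=+49.21

Key-timestep trajectory:
   step    t(s)  obj.x    obj.z    obj.vx   obj.vz 
     32  0.2119   +0.441  -0.031  +0.919  -0.295
     64  0.4238   +0.733  -0.125  +1.838  -0.590
     96  0.6358   +1.219  -0.281  +2.756  -0.885


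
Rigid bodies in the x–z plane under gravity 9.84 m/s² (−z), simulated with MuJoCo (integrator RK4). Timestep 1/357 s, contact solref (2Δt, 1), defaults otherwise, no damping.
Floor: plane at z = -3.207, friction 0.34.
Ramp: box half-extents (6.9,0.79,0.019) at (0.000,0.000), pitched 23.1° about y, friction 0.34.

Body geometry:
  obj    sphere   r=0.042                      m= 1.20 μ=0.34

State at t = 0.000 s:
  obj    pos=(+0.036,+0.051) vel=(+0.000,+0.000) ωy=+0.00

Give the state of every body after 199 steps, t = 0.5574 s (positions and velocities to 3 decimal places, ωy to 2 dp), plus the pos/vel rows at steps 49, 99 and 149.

State at t = 0.5574 s:
  obj    pos=(+0.430,-0.117) vel=(+1.414,-0.603) ωy=+36.59

Key-timestep trajectory:
   step    t(s)  obj.x    obj.z    obj.vx   obj.vz 
     49  0.1373   +0.060  +0.041  +0.348  -0.149
     99  0.2773   +0.134  +0.009  +0.703  -0.300
    149  0.4174   +0.257  -0.043  +1.059  -0.452


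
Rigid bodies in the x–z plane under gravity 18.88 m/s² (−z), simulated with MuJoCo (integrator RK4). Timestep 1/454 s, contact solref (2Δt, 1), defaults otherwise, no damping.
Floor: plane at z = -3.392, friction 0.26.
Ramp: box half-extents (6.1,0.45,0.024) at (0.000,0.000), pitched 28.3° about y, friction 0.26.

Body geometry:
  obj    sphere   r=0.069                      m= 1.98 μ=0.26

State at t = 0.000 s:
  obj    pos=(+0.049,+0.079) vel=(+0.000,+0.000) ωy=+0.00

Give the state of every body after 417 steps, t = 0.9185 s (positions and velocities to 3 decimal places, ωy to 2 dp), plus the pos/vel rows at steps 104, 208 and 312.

State at t = 0.9185 s:
  obj    pos=(+2.424,-1.199) vel=(+5.171,-2.784) ωy=+85.10

Key-timestep trajectory:
   step    t(s)  obj.x    obj.z    obj.vx   obj.vz 
    104  0.2291   +0.197  +0.000  +1.290  -0.694
    208  0.4581   +0.640  -0.239  +2.579  -1.389
    312  0.6872   +1.379  -0.637  +3.869  -2.083


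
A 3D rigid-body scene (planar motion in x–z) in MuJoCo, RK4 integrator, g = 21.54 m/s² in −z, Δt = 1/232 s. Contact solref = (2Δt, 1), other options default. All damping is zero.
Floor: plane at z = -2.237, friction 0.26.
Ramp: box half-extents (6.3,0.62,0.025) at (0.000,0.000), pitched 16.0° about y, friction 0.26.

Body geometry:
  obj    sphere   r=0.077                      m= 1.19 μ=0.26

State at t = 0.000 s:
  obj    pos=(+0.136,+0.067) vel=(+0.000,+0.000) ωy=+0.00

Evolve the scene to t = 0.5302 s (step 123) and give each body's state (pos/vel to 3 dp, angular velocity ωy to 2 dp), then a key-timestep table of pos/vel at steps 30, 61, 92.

State at t = 0.5302 s:
  obj    pos=(+0.709,-0.097) vel=(+2.161,-0.620) ωy=+29.19

Key-timestep trajectory:
   step    t(s)  obj.x    obj.z    obj.vx   obj.vz 
     30  0.1293   +0.170  +0.057  +0.527  -0.151
     61  0.2629   +0.277  +0.027  +1.072  -0.307
     92  0.3966   +0.457  -0.025  +1.617  -0.464


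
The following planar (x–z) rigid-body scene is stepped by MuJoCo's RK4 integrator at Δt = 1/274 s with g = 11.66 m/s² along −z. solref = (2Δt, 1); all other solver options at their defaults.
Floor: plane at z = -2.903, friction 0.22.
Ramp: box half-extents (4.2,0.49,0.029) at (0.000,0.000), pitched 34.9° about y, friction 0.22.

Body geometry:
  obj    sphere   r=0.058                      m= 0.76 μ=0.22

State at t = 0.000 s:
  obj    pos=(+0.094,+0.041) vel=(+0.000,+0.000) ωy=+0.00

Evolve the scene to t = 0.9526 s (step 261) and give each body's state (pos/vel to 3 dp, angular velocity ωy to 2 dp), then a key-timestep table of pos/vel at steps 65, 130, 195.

State at t = 0.9526 s:
  obj    pos=(+1.867,-1.197) vel=(+3.723,-2.597) ωy=+78.24

Key-timestep trajectory:
   step    t(s)  obj.x    obj.z    obj.vx   obj.vz 
     65  0.2372   +0.204  -0.036  +0.927  -0.647
    130  0.4745   +0.534  -0.266  +1.855  -1.294
    195  0.7117   +1.084  -0.650  +2.782  -1.940


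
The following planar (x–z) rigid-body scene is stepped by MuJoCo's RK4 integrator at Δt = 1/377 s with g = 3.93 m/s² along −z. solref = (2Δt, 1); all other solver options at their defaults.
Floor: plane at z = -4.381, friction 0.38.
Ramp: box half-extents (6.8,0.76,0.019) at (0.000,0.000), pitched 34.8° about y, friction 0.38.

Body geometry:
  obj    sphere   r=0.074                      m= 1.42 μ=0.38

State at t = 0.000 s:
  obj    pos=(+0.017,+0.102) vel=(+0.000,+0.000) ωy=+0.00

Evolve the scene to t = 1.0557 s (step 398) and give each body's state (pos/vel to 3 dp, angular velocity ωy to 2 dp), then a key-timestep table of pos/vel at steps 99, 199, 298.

State at t = 1.0557 s:
  obj    pos=(+0.750,-0.408) vel=(+1.389,-0.965) ωy=+22.85

Key-timestep trajectory:
   step    t(s)  obj.x    obj.z    obj.vx   obj.vz 
     99  0.2626   +0.062  +0.070  +0.346  -0.240
    199  0.5279   +0.200  -0.026  +0.694  -0.483
    298  0.7905   +0.428  -0.184  +1.040  -0.723


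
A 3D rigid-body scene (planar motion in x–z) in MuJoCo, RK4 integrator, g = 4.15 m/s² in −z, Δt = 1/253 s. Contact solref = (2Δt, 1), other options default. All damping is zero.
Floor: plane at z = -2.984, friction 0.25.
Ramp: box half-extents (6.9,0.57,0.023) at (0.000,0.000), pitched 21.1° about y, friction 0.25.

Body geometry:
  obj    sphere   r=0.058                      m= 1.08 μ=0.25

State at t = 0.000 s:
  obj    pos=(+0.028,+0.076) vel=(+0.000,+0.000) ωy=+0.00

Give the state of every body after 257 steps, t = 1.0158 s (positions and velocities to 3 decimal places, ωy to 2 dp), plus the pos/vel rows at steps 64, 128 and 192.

State at t = 1.0158 s:
  obj    pos=(+0.542,-0.122) vel=(+1.011,-0.390) ωy=+18.69

Key-timestep trajectory:
   step    t(s)  obj.x    obj.z    obj.vx   obj.vz 
     64  0.2530   +0.060  +0.064  +0.252  -0.097
    128  0.5059   +0.155  +0.027  +0.504  -0.194
    192  0.7589   +0.315  -0.035  +0.756  -0.292


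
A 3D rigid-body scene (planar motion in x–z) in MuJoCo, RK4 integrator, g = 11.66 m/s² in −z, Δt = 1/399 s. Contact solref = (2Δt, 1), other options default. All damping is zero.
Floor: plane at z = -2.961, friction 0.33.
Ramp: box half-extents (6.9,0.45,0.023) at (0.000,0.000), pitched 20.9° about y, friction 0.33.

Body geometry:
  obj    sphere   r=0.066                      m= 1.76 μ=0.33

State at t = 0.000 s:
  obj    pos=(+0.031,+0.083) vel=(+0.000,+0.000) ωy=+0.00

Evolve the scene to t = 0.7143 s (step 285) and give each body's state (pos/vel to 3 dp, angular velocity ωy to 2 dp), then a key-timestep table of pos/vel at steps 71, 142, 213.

State at t = 0.7143 s:
  obj    pos=(+0.739,-0.187) vel=(+1.983,-0.757) ωy=+32.15

Key-timestep trajectory:
   step    t(s)  obj.x    obj.z    obj.vx   obj.vz 
     71  0.1779   +0.075  +0.067  +0.494  -0.189
    142  0.3559   +0.207  +0.016  +0.988  -0.377
    213  0.5338   +0.427  -0.068  +1.482  -0.566


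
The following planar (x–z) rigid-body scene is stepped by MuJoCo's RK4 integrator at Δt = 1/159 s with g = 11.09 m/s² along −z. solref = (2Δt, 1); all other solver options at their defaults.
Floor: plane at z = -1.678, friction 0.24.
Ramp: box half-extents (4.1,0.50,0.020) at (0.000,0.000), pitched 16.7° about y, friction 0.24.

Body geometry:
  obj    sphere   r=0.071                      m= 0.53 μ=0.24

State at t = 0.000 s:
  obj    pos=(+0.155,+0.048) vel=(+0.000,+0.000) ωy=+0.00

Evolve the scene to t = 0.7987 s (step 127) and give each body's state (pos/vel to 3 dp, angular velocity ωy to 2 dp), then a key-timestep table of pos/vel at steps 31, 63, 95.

State at t = 0.7987 s:
  obj    pos=(+0.851,-0.160) vel=(+1.742,-0.522) ωy=+25.60

Key-timestep trajectory:
   step    t(s)  obj.x    obj.z    obj.vx   obj.vz 
     31  0.1950   +0.197  +0.036  +0.425  -0.128
     63  0.3962   +0.326  -0.003  +0.864  -0.259
     95  0.5975   +0.544  -0.068  +1.303  -0.391


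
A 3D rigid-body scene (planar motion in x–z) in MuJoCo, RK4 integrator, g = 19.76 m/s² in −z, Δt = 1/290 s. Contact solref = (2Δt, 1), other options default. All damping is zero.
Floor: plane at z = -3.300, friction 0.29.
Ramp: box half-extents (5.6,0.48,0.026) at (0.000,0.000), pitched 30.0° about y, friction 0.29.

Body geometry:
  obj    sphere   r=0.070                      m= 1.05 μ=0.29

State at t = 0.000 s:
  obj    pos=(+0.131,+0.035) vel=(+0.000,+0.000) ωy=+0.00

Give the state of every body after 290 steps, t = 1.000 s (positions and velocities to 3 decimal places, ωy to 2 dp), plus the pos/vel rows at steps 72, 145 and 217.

State at t = 1.000 s:
  obj    pos=(+3.187,-1.729) vel=(+6.112,-3.529) ωy=+100.80

Key-timestep trajectory:
   step    t(s)  obj.x    obj.z    obj.vx   obj.vz 
     72  0.2483   +0.320  -0.074  +1.518  -0.876
    145  0.5000   +0.895  -0.406  +3.056  -1.764
    217  0.7483   +1.842  -0.953  +4.573  -2.640


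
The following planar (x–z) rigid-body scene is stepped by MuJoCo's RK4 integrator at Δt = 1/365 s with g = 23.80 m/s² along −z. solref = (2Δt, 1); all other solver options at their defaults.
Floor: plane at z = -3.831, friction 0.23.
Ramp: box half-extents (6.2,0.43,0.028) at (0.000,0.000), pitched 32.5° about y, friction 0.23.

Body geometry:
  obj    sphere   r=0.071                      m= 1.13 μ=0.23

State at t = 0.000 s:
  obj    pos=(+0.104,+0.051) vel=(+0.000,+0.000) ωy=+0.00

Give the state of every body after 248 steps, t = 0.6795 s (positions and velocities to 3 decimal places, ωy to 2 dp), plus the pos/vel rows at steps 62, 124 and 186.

State at t = 0.6795 s:
  obj    pos=(+1.883,-1.082) vel=(+5.235,-3.335) ωy=+87.39

Key-timestep trajectory:
   step    t(s)  obj.x    obj.z    obj.vx   obj.vz 
     62  0.1699   +0.215  -0.020  +1.309  -0.834
    124  0.3397   +0.549  -0.232  +2.618  -1.668
    186  0.5096   +1.105  -0.586  +3.926  -2.501


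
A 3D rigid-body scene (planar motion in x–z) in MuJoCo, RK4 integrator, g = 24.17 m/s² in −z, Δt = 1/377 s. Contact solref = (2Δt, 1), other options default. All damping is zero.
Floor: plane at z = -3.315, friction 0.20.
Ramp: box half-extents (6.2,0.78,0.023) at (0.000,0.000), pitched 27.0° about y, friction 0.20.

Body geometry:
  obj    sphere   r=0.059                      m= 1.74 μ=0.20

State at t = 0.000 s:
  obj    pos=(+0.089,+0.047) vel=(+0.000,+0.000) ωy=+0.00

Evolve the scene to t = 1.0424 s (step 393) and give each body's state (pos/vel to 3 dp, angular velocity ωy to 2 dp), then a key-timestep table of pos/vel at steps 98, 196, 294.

State at t = 1.0424 s:
  obj    pos=(+3.884,-1.887) vel=(+7.280,-3.709) ωy=+138.46

Key-timestep trajectory:
   step    t(s)  obj.x    obj.z    obj.vx   obj.vz 
     98  0.2599   +0.325  -0.074  +1.816  -0.925
    196  0.5199   +1.033  -0.434  +3.631  -1.850
    294  0.7798   +2.213  -1.035  +5.446  -2.775


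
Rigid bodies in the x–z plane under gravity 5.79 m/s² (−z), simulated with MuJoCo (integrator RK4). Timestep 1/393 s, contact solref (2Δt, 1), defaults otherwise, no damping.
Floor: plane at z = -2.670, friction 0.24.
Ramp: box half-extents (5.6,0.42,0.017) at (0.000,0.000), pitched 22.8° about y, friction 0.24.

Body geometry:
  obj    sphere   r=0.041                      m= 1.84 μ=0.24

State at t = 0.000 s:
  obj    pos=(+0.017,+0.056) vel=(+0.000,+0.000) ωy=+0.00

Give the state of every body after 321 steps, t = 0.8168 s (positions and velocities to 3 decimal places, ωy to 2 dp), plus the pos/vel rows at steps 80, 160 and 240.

State at t = 0.8168 s:
  obj    pos=(+0.510,-0.151) vel=(+1.207,-0.507) ωy=+31.92

Key-timestep trajectory:
   step    t(s)  obj.x    obj.z    obj.vx   obj.vz 
     80  0.2036   +0.048  +0.043  +0.301  -0.126
    160  0.4071   +0.139  +0.004  +0.602  -0.253
    240  0.6107   +0.292  -0.060  +0.902  -0.379


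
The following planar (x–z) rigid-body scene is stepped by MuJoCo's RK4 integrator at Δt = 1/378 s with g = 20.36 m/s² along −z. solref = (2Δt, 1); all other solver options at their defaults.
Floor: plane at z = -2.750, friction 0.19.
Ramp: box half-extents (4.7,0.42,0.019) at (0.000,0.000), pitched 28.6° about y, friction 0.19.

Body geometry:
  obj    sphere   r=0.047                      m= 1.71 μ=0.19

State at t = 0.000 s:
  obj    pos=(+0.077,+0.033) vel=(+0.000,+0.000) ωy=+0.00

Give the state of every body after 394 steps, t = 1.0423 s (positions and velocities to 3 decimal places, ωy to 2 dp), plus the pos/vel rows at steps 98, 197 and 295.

State at t = 1.0423 s:
  obj    pos=(+3.398,-1.777) vel=(+6.371,-3.474) ωy=+154.37

Key-timestep trajectory:
   step    t(s)  obj.x    obj.z    obj.vx   obj.vz 
     98  0.2593   +0.283  -0.079  +1.585  -0.864
    197  0.5212   +0.907  -0.420  +3.186  -1.737
    295  0.7804   +1.939  -0.982  +4.770  -2.601


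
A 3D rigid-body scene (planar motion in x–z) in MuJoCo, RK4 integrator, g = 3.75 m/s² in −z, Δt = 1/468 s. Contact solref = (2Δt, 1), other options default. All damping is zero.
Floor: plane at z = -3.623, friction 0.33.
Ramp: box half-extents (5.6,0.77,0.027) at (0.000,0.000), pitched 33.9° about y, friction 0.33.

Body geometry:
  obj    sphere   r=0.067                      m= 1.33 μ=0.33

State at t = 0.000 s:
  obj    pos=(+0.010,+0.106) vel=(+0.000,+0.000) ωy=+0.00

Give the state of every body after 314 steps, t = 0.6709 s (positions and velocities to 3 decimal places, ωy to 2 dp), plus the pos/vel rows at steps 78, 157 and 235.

State at t = 0.6709 s:
  obj    pos=(+0.289,-0.081) vel=(+0.832,-0.559) ωy=+14.96

Key-timestep trajectory:
   step    t(s)  obj.x    obj.z    obj.vx   obj.vz 
     78  0.1667   +0.028  +0.095  +0.207  -0.139
    157  0.3355   +0.080  +0.059  +0.416  -0.280
    235  0.5021   +0.167  +0.001  +0.623  -0.418


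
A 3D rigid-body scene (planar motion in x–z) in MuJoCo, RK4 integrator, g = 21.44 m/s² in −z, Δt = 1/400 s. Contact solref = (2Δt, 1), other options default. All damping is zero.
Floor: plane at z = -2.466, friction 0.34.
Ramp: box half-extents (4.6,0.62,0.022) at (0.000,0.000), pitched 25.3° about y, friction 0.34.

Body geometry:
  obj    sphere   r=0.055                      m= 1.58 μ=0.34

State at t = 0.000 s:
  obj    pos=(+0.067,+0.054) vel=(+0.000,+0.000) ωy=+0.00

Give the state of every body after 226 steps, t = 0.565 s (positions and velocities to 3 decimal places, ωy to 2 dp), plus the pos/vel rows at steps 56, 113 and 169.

State at t = 0.565 s:
  obj    pos=(+1.011,-0.393) vel=(+3.343,-1.580) ωy=+67.22

Key-timestep trajectory:
   step    t(s)  obj.x    obj.z    obj.vx   obj.vz 
     56  0.1400   +0.125  +0.026  +0.828  -0.392
    113  0.2825   +0.303  -0.058  +1.672  -0.790
    169  0.4225   +0.595  -0.196  +2.500  -1.182


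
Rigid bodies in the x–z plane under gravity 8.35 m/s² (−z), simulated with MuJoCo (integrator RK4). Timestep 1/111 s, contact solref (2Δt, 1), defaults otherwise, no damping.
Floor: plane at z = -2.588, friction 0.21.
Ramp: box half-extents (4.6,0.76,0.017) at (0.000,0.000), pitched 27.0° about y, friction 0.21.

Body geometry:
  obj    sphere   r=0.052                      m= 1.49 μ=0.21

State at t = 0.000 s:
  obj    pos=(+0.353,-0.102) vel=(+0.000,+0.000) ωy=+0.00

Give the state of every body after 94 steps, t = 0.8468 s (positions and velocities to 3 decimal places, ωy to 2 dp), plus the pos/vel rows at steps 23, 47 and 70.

State at t = 0.8468 s:
  obj    pos=(+1.218,-0.543) vel=(+2.043,-1.041) ωy=+44.07

Key-timestep trajectory:
   step    t(s)  obj.x    obj.z    obj.vx   obj.vz 
     23  0.2072   +0.405  -0.129  +0.500  -0.255
     47  0.4234   +0.569  -0.213  +1.022  -0.521
     70  0.6306   +0.833  -0.347  +1.522  -0.775


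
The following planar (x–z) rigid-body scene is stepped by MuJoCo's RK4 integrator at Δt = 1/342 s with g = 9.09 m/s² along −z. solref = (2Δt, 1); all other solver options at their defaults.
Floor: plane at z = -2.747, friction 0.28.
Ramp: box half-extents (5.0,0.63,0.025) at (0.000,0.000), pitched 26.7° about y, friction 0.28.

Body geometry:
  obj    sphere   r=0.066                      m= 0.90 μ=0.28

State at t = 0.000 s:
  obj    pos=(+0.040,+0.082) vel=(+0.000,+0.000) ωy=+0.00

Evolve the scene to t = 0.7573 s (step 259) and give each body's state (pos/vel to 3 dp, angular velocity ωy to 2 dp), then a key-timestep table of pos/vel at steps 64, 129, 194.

State at t = 0.7573 s:
  obj    pos=(+0.787,-0.294) vel=(+1.974,-0.993) ωy=+33.47

Key-timestep trajectory:
   step    t(s)  obj.x    obj.z    obj.vx   obj.vz 
     64  0.1871   +0.086  +0.059  +0.488  -0.245
    129  0.3772   +0.225  -0.011  +0.983  -0.494
    194  0.5673   +0.459  -0.129  +1.478  -0.744


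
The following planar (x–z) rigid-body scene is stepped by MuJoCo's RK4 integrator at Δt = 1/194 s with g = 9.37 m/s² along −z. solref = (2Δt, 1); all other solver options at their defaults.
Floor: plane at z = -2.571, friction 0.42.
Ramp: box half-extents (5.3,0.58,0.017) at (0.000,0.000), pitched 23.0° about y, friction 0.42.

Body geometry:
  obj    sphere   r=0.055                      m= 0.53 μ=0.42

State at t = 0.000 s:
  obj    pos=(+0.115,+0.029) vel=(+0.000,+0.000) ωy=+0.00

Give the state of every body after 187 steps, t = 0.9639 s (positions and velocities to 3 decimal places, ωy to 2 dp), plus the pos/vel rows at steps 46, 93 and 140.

State at t = 0.9639 s:
  obj    pos=(+1.234,-0.445) vel=(+2.320,-0.985) ωy=+45.82

Key-timestep trajectory:
   step    t(s)  obj.x    obj.z    obj.vx   obj.vz 
     46  0.2371   +0.183  +0.001  +0.571  -0.242
     93  0.4794   +0.392  -0.088  +1.154  -0.490
    140  0.7216   +0.742  -0.237  +1.737  -0.737


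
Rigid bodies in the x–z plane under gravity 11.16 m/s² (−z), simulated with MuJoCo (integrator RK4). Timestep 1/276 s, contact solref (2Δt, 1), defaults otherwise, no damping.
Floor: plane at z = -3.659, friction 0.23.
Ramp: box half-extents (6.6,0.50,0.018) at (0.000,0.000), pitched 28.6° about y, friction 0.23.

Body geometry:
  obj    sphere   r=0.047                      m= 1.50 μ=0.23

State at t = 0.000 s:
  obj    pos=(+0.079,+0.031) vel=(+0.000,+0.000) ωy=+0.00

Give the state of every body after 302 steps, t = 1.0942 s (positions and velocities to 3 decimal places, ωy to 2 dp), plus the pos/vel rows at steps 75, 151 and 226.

State at t = 1.0942 s:
  obj    pos=(+2.085,-1.063) vel=(+3.666,-1.999) ωy=+88.82

Key-timestep trajectory:
   step    t(s)  obj.x    obj.z    obj.vx   obj.vz 
     75  0.2717   +0.203  -0.037  +0.911  -0.496
    151  0.5471   +0.581  -0.242  +1.833  -0.999
    226  0.8188   +1.202  -0.582  +2.744  -1.496


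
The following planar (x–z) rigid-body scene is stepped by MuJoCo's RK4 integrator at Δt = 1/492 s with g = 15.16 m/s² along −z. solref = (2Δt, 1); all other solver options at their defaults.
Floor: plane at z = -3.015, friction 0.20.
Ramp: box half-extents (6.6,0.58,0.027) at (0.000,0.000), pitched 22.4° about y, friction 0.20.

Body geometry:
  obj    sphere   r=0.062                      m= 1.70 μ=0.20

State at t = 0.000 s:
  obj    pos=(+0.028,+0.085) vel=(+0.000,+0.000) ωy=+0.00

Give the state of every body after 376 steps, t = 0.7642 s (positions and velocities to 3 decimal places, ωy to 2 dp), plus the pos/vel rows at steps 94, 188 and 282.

State at t = 0.7642 s:
  obj    pos=(+1.142,-0.374) vel=(+2.916,-1.202) ωy=+50.86

Key-timestep trajectory:
   step    t(s)  obj.x    obj.z    obj.vx   obj.vz 
     94  0.1911   +0.098  +0.056  +0.729  -0.300
    188  0.3821   +0.307  -0.030  +1.458  -0.601
    282  0.5732   +0.655  -0.174  +2.187  -0.901


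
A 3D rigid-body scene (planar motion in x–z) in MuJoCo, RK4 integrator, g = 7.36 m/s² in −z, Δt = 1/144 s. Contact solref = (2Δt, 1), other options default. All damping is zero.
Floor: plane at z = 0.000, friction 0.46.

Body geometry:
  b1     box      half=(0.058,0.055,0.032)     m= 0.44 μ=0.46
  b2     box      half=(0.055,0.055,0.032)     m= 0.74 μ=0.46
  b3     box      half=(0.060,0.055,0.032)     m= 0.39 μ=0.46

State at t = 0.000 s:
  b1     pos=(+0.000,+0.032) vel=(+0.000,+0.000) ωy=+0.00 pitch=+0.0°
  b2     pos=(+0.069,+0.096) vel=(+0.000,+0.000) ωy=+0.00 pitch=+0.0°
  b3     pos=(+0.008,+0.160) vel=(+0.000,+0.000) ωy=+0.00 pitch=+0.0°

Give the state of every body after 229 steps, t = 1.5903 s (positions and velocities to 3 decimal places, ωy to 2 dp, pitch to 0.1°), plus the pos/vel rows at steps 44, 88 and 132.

State at t = 1.5903 s:
  b1     pos=(+0.000,+0.032) vel=(+0.000,+0.000) ωy=+0.00 pitch=+0.0°
  b2     pos=(+0.124,+0.055) vel=(+0.000,+0.000) ωy=+0.00 pitch=+90.0°
  b3     pos=(-0.141,+0.032) vel=(+0.000,+0.000) ωy=+0.00 pitch=+180.0°

Key-timestep trajectory:
   step    t(s)  b1.x    b1.z    b1.vx   b1.vz   b2.x    b2.z    b2.vx   b2.vz   b3.x    b3.z    b3.vx   b3.vz 
     44  0.3056   +0.000  +0.032  +0.000  +0.000   +0.072  +0.095  +0.076  -0.033   -0.027  +0.130  -0.291  +0.024
     88  0.6111   +0.000  +0.032  +0.000  +0.000   +0.136  +0.060  +0.120  +0.048   -0.139  +0.033  -0.347  -1.002
    132  0.9167   +0.000  +0.032  +0.000  +0.000   +0.119  +0.058  -0.028  +0.026   -0.141  +0.032  +0.000  +0.000


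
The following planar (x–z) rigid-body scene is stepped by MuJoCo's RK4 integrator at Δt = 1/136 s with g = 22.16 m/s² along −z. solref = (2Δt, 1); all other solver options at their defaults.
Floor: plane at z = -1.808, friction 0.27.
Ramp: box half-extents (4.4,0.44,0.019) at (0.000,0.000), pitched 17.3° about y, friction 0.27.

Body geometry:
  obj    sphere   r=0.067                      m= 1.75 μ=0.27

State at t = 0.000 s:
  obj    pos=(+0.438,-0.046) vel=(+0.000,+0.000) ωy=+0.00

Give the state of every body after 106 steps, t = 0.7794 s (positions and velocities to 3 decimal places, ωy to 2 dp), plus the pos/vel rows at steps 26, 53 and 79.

State at t = 0.7794 s:
  obj    pos=(+1.803,-0.472) vel=(+3.503,-1.091) ωy=+54.74

Key-timestep trajectory:
   step    t(s)  obj.x    obj.z    obj.vx   obj.vz 
     26  0.1912   +0.520  -0.072  +0.859  -0.268
     53  0.3897   +0.779  -0.153  +1.751  -0.545
     79  0.5809   +1.196  -0.283  +2.610  -0.813


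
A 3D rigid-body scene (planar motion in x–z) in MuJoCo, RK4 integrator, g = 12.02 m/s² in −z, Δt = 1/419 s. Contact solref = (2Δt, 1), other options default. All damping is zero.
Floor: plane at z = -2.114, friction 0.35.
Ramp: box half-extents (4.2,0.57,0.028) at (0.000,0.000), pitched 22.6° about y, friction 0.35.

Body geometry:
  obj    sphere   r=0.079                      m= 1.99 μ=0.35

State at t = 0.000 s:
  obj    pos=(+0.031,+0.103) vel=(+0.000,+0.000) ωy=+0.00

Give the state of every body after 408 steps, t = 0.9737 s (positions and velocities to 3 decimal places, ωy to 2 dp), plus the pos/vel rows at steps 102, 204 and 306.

State at t = 0.9737 s:
  obj    pos=(+1.475,-0.498) vel=(+2.966,-1.235) ωy=+40.67

Key-timestep trajectory:
   step    t(s)  obj.x    obj.z    obj.vx   obj.vz 
    102  0.2434   +0.121  +0.065  +0.742  -0.309
    204  0.4869   +0.392  -0.047  +1.483  -0.617
    306  0.7303   +0.843  -0.235  +2.225  -0.926


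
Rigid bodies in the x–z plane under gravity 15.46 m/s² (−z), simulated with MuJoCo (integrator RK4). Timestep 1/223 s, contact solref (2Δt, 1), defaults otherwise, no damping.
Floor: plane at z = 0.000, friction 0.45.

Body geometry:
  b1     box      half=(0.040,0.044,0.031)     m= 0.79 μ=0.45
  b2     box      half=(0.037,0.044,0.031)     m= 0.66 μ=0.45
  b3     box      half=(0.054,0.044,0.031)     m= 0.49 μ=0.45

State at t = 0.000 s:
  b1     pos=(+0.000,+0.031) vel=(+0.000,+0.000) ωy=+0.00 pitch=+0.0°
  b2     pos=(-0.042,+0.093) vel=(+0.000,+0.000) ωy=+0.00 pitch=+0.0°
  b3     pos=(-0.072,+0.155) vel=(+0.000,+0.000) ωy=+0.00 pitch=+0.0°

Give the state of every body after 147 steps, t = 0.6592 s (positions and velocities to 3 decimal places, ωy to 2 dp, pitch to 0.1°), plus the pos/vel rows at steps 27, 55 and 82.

State at t = 0.6592 s:
  b1     pos=(+0.000,+0.031) vel=(+0.000,+0.000) ωy=+0.00 pitch=+0.0°
  b2     pos=(-0.081,+0.037) vel=(+0.000,+0.000) ωy=+0.00 pitch=-90.0°
  b3     pos=(-0.267,+0.031) vel=(+0.000,+0.000) ωy=+0.00 pitch=+180.0°

Key-timestep trajectory:
   step    t(s)  b1.x    b1.z    b1.vx   b1.vz   b2.x    b2.z    b2.vx   b2.vz   b3.x    b3.z    b3.vx   b3.vz 
     27  0.1211   +0.000  +0.031  +0.001  +0.000   -0.052  +0.090  -0.195  -0.088   -0.102  +0.138  -0.519  -0.437
     55  0.2466   +0.000  +0.031  +0.000  +0.000   -0.082  +0.034  +0.051  +0.177   -0.183  +0.055  -0.502  +0.272
     82  0.3677   +0.000  +0.031  +0.000  +0.000   -0.081  +0.037  +0.000  +0.000   -0.239  +0.054  -0.532  -0.294


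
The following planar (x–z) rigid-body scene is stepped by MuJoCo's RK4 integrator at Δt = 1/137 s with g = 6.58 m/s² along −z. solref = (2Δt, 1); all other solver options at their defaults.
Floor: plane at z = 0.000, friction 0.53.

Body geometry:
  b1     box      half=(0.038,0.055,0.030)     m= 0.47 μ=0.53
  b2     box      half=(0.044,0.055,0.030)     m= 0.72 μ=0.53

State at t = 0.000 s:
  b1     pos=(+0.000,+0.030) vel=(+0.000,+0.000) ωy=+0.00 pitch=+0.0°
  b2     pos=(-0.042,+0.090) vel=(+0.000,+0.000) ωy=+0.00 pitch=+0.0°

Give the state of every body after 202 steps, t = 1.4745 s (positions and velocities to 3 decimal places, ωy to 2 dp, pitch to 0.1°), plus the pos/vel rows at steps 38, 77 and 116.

State at t = 1.4745 s:
  b1     pos=(+0.000,+0.030) vel=(+0.000,+0.000) ωy=+0.00 pitch=+0.0°
  b2     pos=(-0.083,+0.044) vel=(+0.000,+0.000) ωy=+0.00 pitch=-90.0°

Key-timestep trajectory:
   step    t(s)  b1.x    b1.z    b1.vx   b1.vz   b2.x    b2.z    b2.vx   b2.vz 
     38  0.2774   +0.000  +0.030  +0.000  +0.000   -0.066  +0.072  -0.193  -0.351
     77  0.5620   +0.000  +0.030  +0.000  +0.000   -0.107  +0.053  -0.021  +0.002
    116  0.8467   +0.000  +0.030  +0.000  +0.000   -0.087  +0.046  +0.226  -0.120


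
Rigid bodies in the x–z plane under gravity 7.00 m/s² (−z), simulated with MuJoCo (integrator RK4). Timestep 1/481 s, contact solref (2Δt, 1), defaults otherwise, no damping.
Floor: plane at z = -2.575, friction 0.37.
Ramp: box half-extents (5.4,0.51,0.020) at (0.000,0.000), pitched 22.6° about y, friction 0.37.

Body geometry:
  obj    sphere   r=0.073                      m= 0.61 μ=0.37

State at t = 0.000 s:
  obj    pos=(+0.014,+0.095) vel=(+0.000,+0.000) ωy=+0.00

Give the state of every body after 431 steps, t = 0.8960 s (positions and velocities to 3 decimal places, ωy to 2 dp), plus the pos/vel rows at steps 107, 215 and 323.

State at t = 0.8960 s:
  obj    pos=(+0.726,-0.202) vel=(+1.590,-0.662) ωy=+23.58

Key-timestep trajectory:
   step    t(s)  obj.x    obj.z    obj.vx   obj.vz 
    107  0.2225   +0.058  +0.077  +0.395  -0.164
    215  0.4470   +0.191  +0.021  +0.793  -0.330
    323  0.6715   +0.414  -0.072  +1.191  -0.496


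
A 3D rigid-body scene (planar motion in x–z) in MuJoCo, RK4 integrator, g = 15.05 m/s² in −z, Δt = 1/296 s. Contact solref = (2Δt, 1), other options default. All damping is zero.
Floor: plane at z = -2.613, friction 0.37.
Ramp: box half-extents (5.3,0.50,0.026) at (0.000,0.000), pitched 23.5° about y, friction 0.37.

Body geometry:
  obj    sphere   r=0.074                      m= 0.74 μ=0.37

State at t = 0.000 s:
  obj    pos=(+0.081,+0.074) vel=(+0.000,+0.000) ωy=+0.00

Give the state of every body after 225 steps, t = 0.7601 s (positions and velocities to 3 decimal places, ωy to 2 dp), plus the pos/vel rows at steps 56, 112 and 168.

State at t = 0.7601 s:
  obj    pos=(+1.217,-0.420) vel=(+2.988,-1.299) ωy=+44.03

Key-timestep trajectory:
   step    t(s)  obj.x    obj.z    obj.vx   obj.vz 
     56  0.1892   +0.151  +0.043  +0.744  -0.323
    112  0.3784   +0.362  -0.049  +1.488  -0.647
    168  0.5676   +0.714  -0.202  +2.231  -0.970


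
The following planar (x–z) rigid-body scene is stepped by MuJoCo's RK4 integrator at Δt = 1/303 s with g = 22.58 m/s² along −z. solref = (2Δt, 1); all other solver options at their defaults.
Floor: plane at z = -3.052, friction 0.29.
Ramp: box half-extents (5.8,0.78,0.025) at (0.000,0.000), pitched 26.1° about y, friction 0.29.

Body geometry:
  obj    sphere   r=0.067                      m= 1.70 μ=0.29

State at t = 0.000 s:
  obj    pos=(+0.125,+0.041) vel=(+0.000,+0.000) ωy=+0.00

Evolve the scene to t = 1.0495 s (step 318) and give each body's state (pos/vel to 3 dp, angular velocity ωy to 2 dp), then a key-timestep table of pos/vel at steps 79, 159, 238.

State at t = 1.0495 s:
  obj    pos=(+3.635,-1.678) vel=(+6.688,-3.276) ωy=+111.14

Key-timestep trajectory:
   step    t(s)  obj.x    obj.z    obj.vx   obj.vz 
     79  0.2607   +0.342  -0.065  +1.662  -0.814
    159  0.5248   +1.003  -0.389  +3.344  -1.638
    238  0.7855   +2.091  -0.922  +5.005  -2.452
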